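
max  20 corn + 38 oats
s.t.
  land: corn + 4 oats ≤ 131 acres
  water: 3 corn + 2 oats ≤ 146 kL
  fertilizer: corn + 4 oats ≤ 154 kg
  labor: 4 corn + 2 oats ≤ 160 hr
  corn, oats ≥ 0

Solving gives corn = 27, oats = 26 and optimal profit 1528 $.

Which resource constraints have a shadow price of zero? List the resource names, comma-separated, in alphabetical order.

land: 131/131 (binding)
water: 133/146 (slack 13)
fertilizer: 131/154 (slack 23)
labor: 160/160 (binding)
By complementary slackness, a constraint with positive slack has shadow price 0 → fertilizer, water.

fertilizer, water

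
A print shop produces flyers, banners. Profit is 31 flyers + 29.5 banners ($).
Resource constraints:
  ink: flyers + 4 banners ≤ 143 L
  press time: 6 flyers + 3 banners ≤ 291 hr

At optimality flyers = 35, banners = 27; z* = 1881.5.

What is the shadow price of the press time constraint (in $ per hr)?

Check each constraint at x*: ink 143/143 (tight); press time 291/291 (tight).
The binding rows give the dual system: 1·y_ink + 6·y_press time = 31 and 4·y_ink + 3·y_press time = 29.5.
Solving: y_ink = 4, y_press time = 4.5.
Shadow price of press time = 4.5.

4.5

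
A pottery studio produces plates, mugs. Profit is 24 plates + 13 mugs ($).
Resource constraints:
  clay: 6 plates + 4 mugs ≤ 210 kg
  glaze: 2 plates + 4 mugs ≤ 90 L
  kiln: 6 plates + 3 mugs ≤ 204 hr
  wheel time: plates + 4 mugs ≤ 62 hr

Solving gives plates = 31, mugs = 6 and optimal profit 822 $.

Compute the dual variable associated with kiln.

3

At the optimum: clay uses 210 of 210 (binding); glaze uses 86 of 90 (slack = 4); kiln uses 204 of 204 (binding); wheel time uses 55 of 62 (slack = 7).
Since glaze, wheel time are not tight, their duals are 0.
From A_Bᵀ y = c: 6·y_clay + 6·y_kiln = 24; 4·y_clay + 3·y_kiln = 13.
→ y_clay = 1 and y_kiln = 3.
Shadow price of kiln = 3.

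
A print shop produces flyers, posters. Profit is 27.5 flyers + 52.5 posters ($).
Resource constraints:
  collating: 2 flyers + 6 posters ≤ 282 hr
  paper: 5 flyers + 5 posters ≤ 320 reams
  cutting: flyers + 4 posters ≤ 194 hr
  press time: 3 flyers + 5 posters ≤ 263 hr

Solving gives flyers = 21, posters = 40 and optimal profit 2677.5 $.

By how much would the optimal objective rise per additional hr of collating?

2.5

Binding: collating and press time. Non-binding: paper (15 unused), cutting (13 unused).
Since paper, cutting are not tight, their duals are 0.
The binding rows give the dual system: 2·y_collating + 3·y_press time = 27.5 and 6·y_collating + 5·y_press time = 52.5.
This yields shadow prices y_collating = 2.5, y_press time = 7.5.
Shadow price of collating = 2.5.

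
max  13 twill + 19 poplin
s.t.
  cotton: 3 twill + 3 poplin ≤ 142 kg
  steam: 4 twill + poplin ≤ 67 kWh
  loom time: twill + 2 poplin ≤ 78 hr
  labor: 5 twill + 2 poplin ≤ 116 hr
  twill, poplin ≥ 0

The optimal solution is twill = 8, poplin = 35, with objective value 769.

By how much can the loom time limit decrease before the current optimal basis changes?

61.25

Binding constraints: steam, loom time. The basis is B = [[4,1],[1,2]] with det 7.
Per unit decrease in loom time, x* moves by d = (0.1429, -0.5714).
The basis stays optimal until poplin reaches 0; allowable decrease = 61.25 hr.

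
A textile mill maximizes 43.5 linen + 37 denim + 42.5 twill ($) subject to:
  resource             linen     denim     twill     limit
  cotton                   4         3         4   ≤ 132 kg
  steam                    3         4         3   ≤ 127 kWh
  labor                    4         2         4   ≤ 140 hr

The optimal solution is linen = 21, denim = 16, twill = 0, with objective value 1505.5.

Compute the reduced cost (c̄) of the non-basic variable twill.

-1

Check each constraint at x*: cotton 132/132 (tight); steam 127/127 (tight); labor 116/140 (slack 24).
Slack constraints have shadow price 0 (complementary slackness).
From A_Bᵀ y = c: 4·y_cotton + 3·y_steam = 43.5; 3·y_cotton + 4·y_steam = 37.
→ y_cotton = 9 and y_steam = 2.5.
Reduced cost of twill: c₃ − yᵀa₃ = 42.5 − (9·4 + 2.5·3) = 42.5 − 43.5 = -1.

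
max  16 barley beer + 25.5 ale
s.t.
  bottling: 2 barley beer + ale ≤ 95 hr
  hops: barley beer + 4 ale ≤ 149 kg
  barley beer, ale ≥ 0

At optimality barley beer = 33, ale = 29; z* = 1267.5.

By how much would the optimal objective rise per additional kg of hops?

5

Check each constraint at x*: bottling 95/95 (tight); hops 149/149 (tight).
The binding rows give the dual system: 2·y_bottling + 1·y_hops = 16 and 1·y_bottling + 4·y_hops = 25.5.
This yields shadow prices y_bottling = 5.5, y_hops = 5.
Shadow price of hops = 5.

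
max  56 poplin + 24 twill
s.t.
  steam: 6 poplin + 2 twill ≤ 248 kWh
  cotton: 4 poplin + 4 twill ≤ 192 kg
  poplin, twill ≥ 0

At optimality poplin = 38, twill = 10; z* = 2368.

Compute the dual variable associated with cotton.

2

At the optimum: steam uses 248 of 248 (binding); cotton uses 192 of 192 (binding).
From A_Bᵀ y = c: 6·y_steam + 4·y_cotton = 56; 2·y_steam + 4·y_cotton = 24.
This yields shadow prices y_steam = 8, y_cotton = 2.
Shadow price of cotton = 2.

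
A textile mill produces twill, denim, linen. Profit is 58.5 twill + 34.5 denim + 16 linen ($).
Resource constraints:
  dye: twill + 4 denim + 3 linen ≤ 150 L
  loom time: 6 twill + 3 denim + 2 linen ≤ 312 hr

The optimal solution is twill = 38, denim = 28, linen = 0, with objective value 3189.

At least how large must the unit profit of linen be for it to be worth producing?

Check each constraint at x*: dye 150/150 (tight); loom time 312/312 (tight).
Dual feasibility on the basic columns requires 1·y_dye + 6·y_loom time = 58.5, 4·y_dye + 3·y_loom time = 34.5.
→ y_dye = 1.5 and y_loom time = 9.5.
linen enters the basis when its profit ≥ yᵀa₃ = 1.5·3 + 9.5·2 = 23.5.

23.5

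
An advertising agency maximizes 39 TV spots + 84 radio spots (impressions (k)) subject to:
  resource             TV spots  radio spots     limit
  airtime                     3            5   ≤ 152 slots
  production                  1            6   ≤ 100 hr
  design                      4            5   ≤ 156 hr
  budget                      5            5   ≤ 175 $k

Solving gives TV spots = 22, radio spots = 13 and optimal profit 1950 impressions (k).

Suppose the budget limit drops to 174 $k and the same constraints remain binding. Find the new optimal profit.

Binding: production and budget. Non-binding: airtime (21 unused), design (3 unused).
Slack constraints have shadow price 0 (complementary slackness).
The binding rows give the dual system: 1·y_production + 5·y_budget = 39 and 6·y_production + 5·y_budget = 84.
→ y_production = 9 and y_budget = 6.
Δz = y_budget·Δb = 6 × (-1) = -6, so new z* = 1950 − 6 = 1944.

1944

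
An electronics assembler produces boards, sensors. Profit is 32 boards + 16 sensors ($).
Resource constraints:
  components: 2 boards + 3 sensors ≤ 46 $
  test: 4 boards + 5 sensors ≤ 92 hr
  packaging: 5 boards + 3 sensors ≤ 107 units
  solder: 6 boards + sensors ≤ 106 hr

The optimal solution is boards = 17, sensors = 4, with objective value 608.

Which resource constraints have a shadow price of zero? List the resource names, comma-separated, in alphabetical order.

components: 46/46 (binding)
test: 88/92 (slack 4)
packaging: 97/107 (slack 10)
solder: 106/106 (binding)
By complementary slackness, a constraint with positive slack has shadow price 0 → packaging, test.

packaging, test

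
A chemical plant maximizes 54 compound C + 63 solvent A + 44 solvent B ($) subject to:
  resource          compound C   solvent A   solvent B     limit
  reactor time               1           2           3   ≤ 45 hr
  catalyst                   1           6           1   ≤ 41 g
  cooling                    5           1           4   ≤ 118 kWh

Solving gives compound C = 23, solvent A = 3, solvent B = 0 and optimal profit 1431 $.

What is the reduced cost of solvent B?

-1

Check each constraint at x*: reactor time 29/45 (slack 16); catalyst 41/41 (tight); cooling 118/118 (tight).
By complementary slackness, y = 0 for the non-binding constraint.
From A_Bᵀ y = c: 1·y_catalyst + 5·y_cooling = 54; 6·y_catalyst + 1·y_cooling = 63.
Solving: y_catalyst = 9, y_cooling = 9.
Reduced cost of solvent B: c₃ − yᵀa₃ = 44 − (9·1 + 9·4) = 44 − 45 = -1.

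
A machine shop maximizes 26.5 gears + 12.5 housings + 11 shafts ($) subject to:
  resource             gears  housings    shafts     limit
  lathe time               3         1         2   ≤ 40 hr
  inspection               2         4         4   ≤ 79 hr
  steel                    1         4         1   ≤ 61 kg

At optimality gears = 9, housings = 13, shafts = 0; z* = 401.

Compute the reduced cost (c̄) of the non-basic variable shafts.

Binding: lathe time and steel. Non-binding: inspection (9 unused).
Slack constraints have shadow price 0 (complementary slackness).
Dual feasibility on the basic columns requires 3·y_lathe time + 1·y_steel = 26.5, 1·y_lathe time + 4·y_steel = 12.5.
This yields shadow prices y_lathe time = 8.5, y_steel = 1.
Reduced cost of shafts: c₃ − yᵀa₃ = 11 − (8.5·2 + 1·1) = 11 − 18 = -7.

-7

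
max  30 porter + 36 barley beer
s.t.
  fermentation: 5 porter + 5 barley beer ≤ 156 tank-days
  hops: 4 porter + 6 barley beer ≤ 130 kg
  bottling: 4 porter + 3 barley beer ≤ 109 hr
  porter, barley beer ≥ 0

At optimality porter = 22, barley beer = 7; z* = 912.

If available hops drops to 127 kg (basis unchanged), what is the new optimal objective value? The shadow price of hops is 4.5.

898.5

Δb = -3, so new z* = 912 + (4.5)·(-3) = 912 − 13.5 = 898.5.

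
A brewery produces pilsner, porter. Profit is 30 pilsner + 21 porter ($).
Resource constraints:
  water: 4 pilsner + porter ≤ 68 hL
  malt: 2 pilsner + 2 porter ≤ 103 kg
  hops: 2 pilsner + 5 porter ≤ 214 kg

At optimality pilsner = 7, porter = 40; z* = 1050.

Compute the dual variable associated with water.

6

Binding: water and hops. Non-binding: malt (9 unused).
Since malt is not tight, its dual is 0.
Dual feasibility on the basic columns requires 4·y_water + 2·y_hops = 30, 1·y_water + 5·y_hops = 21.
This yields shadow prices y_water = 6, y_hops = 3.
Shadow price of water = 6.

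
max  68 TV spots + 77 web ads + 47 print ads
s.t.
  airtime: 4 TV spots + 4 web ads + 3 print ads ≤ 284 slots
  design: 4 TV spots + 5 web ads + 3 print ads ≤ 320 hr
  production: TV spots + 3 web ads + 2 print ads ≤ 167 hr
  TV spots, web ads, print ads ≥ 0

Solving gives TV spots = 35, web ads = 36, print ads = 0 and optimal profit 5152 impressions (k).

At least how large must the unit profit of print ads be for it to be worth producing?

At the optimum: airtime uses 284 of 284 (binding); design uses 320 of 320 (binding); production uses 143 of 167 (slack = 24).
By complementary slackness, y = 0 for the non-binding constraint.
Dual feasibility on the basic columns requires 4·y_airtime + 4·y_design = 68, 4·y_airtime + 5·y_design = 77.
This yields shadow prices y_airtime = 8, y_design = 9.
print ads enters the basis when its profit ≥ yᵀa₃ = 8·3 + 9·3 = 51.

51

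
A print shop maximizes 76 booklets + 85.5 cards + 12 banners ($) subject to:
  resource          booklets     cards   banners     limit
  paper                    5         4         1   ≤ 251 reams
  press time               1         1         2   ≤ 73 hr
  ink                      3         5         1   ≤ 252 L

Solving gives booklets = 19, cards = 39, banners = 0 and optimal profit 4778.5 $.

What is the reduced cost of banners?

Check each constraint at x*: paper 251/251 (tight); press time 58/73 (slack 15); ink 252/252 (tight).
By complementary slackness, y = 0 for the non-binding constraint.
Dual feasibility on the basic columns requires 5·y_paper + 3·y_ink = 76, 4·y_paper + 5·y_ink = 85.5.
Solving: y_paper = 9.5, y_ink = 9.5.
Reduced cost of banners: c₃ − yᵀa₃ = 12 − (9.5·1 + 9.5·1) = 12 − 19 = -7.

-7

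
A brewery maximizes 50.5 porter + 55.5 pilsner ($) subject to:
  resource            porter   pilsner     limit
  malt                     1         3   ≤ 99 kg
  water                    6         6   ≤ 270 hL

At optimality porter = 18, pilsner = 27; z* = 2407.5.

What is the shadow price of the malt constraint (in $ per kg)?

At the optimum: malt uses 99 of 99 (binding); water uses 270 of 270 (binding).
The binding rows give the dual system: 1·y_malt + 6·y_water = 50.5 and 3·y_malt + 6·y_water = 55.5.
Solving: y_malt = 2.5, y_water = 8.
Shadow price of malt = 2.5.

2.5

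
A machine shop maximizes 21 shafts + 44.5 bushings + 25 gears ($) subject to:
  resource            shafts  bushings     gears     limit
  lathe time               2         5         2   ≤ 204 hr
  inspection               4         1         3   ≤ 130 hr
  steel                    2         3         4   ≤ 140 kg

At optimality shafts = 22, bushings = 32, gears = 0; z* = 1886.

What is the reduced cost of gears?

-4

Check each constraint at x*: lathe time 204/204 (tight); inspection 120/130 (slack 10); steel 140/140 (tight).
Slack constraints have shadow price 0 (complementary slackness).
The binding rows give the dual system: 2·y_lathe time + 2·y_steel = 21 and 5·y_lathe time + 3·y_steel = 44.5.
→ y_lathe time = 6.5 and y_steel = 4.
Reduced cost of gears: c₃ − yᵀa₃ = 25 − (6.5·2 + 4·4) = 25 − 29 = -4.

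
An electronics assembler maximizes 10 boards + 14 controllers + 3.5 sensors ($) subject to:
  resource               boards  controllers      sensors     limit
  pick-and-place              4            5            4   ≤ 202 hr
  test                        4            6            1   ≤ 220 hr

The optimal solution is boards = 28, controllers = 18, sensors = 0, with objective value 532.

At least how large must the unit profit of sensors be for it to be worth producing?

At the optimum: pick-and-place uses 202 of 202 (binding); test uses 220 of 220 (binding).
Dual feasibility on the basic columns requires 4·y_pick-and-place + 4·y_test = 10, 5·y_pick-and-place + 6·y_test = 14.
This yields shadow prices y_pick-and-place = 1, y_test = 1.5.
sensors enters the basis when its profit ≥ yᵀa₃ = 1·4 + 1.5·1 = 5.5.

5.5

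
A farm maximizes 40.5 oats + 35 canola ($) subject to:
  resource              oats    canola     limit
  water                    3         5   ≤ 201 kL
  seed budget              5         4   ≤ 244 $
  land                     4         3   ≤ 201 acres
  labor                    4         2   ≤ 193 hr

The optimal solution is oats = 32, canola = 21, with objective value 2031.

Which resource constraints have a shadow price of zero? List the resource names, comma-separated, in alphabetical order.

labor, land

water: 201/201 (binding)
seed budget: 244/244 (binding)
land: 191/201 (slack 10)
labor: 170/193 (slack 23)
By complementary slackness, a constraint with positive slack has shadow price 0 → labor, land.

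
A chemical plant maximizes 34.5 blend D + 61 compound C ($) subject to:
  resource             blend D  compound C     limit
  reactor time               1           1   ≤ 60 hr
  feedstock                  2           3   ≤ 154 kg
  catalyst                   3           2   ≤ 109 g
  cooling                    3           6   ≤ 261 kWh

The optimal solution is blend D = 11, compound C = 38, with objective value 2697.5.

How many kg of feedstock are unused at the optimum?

18

feedstock used = 2·11 + 3·38 = 136; slack = 154 − 136 = 18.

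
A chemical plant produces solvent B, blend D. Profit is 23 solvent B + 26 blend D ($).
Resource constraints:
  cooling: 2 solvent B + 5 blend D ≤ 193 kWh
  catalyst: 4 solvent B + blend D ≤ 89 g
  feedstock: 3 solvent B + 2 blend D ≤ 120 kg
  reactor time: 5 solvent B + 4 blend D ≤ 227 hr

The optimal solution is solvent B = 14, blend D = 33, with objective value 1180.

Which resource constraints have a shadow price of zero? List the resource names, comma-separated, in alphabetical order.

cooling: 193/193 (binding)
catalyst: 89/89 (binding)
feedstock: 108/120 (slack 12)
reactor time: 202/227 (slack 25)
By complementary slackness, a constraint with positive slack has shadow price 0 → feedstock, reactor time.

feedstock, reactor time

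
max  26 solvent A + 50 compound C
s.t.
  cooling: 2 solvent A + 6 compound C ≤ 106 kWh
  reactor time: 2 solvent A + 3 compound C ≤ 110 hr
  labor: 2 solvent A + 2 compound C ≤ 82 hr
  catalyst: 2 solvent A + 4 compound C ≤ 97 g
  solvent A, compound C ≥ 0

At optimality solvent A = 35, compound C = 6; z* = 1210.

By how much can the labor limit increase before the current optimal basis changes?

Binding constraints: cooling, labor. The basis is B = [[2,6],[2,2]] with det -8.
Per unit increase in labor, x* moves by d = (0.75, -0.25).
The basis stays optimal until catalyst becomes binding; allowable increase = 6 hr.

6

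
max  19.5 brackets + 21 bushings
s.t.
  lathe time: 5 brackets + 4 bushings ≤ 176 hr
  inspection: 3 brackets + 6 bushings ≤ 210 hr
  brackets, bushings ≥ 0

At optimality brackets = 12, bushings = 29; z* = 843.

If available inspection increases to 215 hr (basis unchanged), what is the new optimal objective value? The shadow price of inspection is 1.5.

850.5

Δb = 5, so new z* = 843 + (1.5)·(5) = 843 + 7.5 = 850.5.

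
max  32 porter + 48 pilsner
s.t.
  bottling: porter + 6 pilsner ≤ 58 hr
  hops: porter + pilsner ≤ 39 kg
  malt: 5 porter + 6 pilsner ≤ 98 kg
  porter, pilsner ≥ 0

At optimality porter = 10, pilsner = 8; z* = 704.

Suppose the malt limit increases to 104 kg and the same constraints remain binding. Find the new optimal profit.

740

Check each constraint at x*: bottling 58/58 (tight); hops 18/39 (slack 21); malt 98/98 (tight).
Since hops is not tight, its dual is 0.
The binding rows give the dual system: 1·y_bottling + 5·y_malt = 32 and 6·y_bottling + 6·y_malt = 48.
→ y_bottling = 2 and y_malt = 6.
Δz = y_malt·Δb = 6 × (6) = 36, so new z* = 704 + 36 = 740.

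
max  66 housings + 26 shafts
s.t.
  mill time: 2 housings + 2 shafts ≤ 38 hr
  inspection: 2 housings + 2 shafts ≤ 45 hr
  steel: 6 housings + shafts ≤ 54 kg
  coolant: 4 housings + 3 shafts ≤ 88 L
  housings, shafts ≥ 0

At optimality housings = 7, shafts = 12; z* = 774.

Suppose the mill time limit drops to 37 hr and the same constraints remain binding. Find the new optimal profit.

Check each constraint at x*: mill time 38/38 (tight); inspection 38/45 (slack 7); steel 54/54 (tight); coolant 64/88 (slack 24).
Slack constraints have shadow price 0 (complementary slackness).
From A_Bᵀ y = c: 2·y_mill time + 6·y_steel = 66; 2·y_mill time + 1·y_steel = 26.
Solving: y_mill time = 9, y_steel = 8.
Δz = y_mill time·Δb = 9 × (-1) = -9, so new z* = 774 − 9 = 765.

765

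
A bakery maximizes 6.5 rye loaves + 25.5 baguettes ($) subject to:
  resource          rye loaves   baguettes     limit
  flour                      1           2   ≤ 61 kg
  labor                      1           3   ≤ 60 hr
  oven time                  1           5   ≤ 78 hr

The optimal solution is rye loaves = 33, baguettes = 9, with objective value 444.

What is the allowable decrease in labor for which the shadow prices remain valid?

Binding constraints: labor, oven time. The basis is B = [[1,3],[1,5]] with det 2.
Per unit decrease in labor, x* moves by d = (-2.5, 0.5).
The basis stays optimal until rye loaves reaches 0; allowable decrease = 13.2 hr.

13.2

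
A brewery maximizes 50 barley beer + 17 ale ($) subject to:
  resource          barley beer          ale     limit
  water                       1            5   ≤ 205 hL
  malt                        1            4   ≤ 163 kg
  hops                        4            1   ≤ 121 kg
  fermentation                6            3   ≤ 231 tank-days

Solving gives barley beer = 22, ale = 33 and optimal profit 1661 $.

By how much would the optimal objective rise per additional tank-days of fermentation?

Binding: hops and fermentation. Non-binding: water (18 unused), malt (9 unused).
Slack constraints have shadow price 0 (complementary slackness).
Dual feasibility on the basic columns requires 4·y_hops + 6·y_fermentation = 50, 1·y_hops + 3·y_fermentation = 17.
Solving: y_hops = 8, y_fermentation = 3.
Shadow price of fermentation = 3.

3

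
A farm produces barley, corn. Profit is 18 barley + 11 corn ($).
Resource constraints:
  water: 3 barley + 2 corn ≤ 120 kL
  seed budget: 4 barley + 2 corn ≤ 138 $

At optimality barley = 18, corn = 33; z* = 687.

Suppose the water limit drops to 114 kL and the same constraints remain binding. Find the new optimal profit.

663

Both water and seed budget are binding at x*.
Dual feasibility on the basic columns requires 3·y_water + 4·y_seed budget = 18, 2·y_water + 2·y_seed budget = 11.
Solving: y_water = 4, y_seed budget = 1.5.
Δz = y_water·Δb = 4 × (-6) = -24, so new z* = 687 − 24 = 663.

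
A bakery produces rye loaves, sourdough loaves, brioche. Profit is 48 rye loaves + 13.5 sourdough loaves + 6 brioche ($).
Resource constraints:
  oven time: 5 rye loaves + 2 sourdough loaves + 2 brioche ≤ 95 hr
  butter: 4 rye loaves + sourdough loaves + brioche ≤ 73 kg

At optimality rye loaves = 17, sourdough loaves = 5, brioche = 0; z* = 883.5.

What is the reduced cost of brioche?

-7.5

Check each constraint at x*: oven time 95/95 (tight); butter 73/73 (tight).
From A_Bᵀ y = c: 5·y_oven time + 4·y_butter = 48; 2·y_oven time + 1·y_butter = 13.5.
→ y_oven time = 2 and y_butter = 9.5.
Reduced cost of brioche: c₃ − yᵀa₃ = 6 − (2·2 + 9.5·1) = 6 − 13.5 = -7.5.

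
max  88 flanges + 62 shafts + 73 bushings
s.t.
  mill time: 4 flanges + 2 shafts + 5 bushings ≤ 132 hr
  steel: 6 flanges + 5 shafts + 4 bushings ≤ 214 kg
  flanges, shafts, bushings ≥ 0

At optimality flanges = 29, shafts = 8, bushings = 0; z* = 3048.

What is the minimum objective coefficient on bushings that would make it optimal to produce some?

Check each constraint at x*: mill time 132/132 (tight); steel 214/214 (tight).
The binding rows give the dual system: 4·y_mill time + 6·y_steel = 88 and 2·y_mill time + 5·y_steel = 62.
Solving: y_mill time = 8.5, y_steel = 9.
bushings enters the basis when its profit ≥ yᵀa₃ = 8.5·5 + 9·4 = 78.5.

78.5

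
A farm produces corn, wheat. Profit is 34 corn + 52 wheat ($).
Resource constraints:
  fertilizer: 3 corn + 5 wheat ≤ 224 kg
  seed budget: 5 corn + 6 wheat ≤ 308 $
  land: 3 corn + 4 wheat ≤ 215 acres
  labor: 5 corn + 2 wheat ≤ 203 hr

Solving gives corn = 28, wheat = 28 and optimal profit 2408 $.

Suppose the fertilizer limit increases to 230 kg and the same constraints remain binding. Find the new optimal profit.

Binding: fertilizer and seed budget. Non-binding: land (19 unused), labor (7 unused).
By complementary slackness, y = 0 for the non-binding constraints.
From A_Bᵀ y = c: 3·y_fertilizer + 5·y_seed budget = 34; 5·y_fertilizer + 6·y_seed budget = 52.
Solving: y_fertilizer = 8, y_seed budget = 2.
Δz = y_fertilizer·Δb = 8 × (6) = 48, so new z* = 2408 + 48 = 2456.

2456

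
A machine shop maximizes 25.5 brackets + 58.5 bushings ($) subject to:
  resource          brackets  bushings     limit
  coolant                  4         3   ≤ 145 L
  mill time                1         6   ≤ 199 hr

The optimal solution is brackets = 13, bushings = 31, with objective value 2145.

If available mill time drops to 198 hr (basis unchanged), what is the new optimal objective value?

2137.5

At the optimum: coolant uses 145 of 145 (binding); mill time uses 199 of 199 (binding).
The binding rows give the dual system: 4·y_coolant + 1·y_mill time = 25.5 and 3·y_coolant + 6·y_mill time = 58.5.
→ y_coolant = 4.5 and y_mill time = 7.5.
Δz = y_mill time·Δb = 7.5 × (-1) = -7.5, so new z* = 2145 − 7.5 = 2137.5.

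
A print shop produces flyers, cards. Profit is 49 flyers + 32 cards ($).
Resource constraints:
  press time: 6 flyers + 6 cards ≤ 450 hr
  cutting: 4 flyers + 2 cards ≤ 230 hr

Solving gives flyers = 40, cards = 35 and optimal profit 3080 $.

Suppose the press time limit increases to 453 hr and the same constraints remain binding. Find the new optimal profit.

3087.5

Both press time and cutting are binding at x*.
Dual feasibility on the basic columns requires 6·y_press time + 4·y_cutting = 49, 6·y_press time + 2·y_cutting = 32.
→ y_press time = 2.5 and y_cutting = 8.5.
Δz = y_press time·Δb = 2.5 × (3) = 7.5, so new z* = 3080 + 7.5 = 3087.5.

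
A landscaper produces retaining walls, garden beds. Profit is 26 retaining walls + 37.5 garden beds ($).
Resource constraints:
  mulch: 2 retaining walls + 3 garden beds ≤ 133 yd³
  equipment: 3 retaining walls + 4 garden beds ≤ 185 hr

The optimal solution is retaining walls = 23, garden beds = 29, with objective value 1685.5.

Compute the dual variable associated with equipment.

Both mulch and equipment are binding at x*.
Dual feasibility on the basic columns requires 2·y_mulch + 3·y_equipment = 26, 3·y_mulch + 4·y_equipment = 37.5.
→ y_mulch = 8.5 and y_equipment = 3.
Shadow price of equipment = 3.

3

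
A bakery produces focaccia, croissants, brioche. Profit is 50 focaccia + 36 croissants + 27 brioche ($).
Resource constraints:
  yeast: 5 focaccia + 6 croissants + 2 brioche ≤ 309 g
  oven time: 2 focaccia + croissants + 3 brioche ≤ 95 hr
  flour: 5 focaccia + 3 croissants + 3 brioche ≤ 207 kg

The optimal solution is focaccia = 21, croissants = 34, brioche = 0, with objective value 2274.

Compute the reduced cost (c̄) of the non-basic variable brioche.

Check each constraint at x*: yeast 309/309 (tight); oven time 76/95 (slack 19); flour 207/207 (tight).
Slack constraints have shadow price 0 (complementary slackness).
From A_Bᵀ y = c: 5·y_yeast + 5·y_flour = 50; 6·y_yeast + 3·y_flour = 36.
Solving: y_yeast = 2, y_flour = 8.
Reduced cost of brioche: c₃ − yᵀa₃ = 27 − (2·2 + 8·3) = 27 − 28 = -1.

-1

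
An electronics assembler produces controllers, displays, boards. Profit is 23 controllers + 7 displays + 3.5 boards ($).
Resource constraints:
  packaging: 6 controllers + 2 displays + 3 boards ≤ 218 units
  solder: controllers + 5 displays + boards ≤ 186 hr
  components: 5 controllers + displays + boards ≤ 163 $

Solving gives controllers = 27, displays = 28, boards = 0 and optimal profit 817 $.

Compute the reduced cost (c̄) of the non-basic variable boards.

-6.5

At the optimum: packaging uses 218 of 218 (binding); solder uses 167 of 186 (slack = 19); components uses 163 of 163 (binding).
Since solder is not tight, its dual is 0.
The binding rows give the dual system: 6·y_packaging + 5·y_components = 23 and 2·y_packaging + 1·y_components = 7.
Solving: y_packaging = 3, y_components = 1.
Reduced cost of boards: c₃ − yᵀa₃ = 3.5 − (3·3 + 1·1) = 3.5 − 10 = -6.5.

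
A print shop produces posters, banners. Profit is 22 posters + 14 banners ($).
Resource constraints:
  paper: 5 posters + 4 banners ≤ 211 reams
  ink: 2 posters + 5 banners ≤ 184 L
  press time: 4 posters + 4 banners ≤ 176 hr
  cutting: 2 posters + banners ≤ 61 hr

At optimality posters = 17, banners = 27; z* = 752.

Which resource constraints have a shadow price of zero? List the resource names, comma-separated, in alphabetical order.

ink, paper

paper: 193/211 (slack 18)
ink: 169/184 (slack 15)
press time: 176/176 (binding)
cutting: 61/61 (binding)
By complementary slackness, a constraint with positive slack has shadow price 0 → ink, paper.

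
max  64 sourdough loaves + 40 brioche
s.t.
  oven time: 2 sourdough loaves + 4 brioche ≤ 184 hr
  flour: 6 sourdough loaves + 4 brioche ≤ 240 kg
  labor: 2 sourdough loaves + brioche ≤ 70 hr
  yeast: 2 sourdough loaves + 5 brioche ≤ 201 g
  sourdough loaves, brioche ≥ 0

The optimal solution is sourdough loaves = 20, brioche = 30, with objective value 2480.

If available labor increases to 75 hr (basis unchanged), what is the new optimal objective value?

Binding: flour and labor. Non-binding: oven time (24 unused), yeast (11 unused).
By complementary slackness, y = 0 for the non-binding constraints.
From A_Bᵀ y = c: 6·y_flour + 2·y_labor = 64; 4·y_flour + 1·y_labor = 40.
Solving: y_flour = 8, y_labor = 8.
Δz = y_labor·Δb = 8 × (5) = 40, so new z* = 2480 + 40 = 2520.

2520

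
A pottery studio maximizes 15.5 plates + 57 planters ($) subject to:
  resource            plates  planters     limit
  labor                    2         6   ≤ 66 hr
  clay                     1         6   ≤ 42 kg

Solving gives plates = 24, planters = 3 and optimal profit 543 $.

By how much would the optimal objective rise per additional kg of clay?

At the optimum: labor uses 66 of 66 (binding); clay uses 42 of 42 (binding).
Dual feasibility on the basic columns requires 2·y_labor + 1·y_clay = 15.5, 6·y_labor + 6·y_clay = 57.
→ y_labor = 6 and y_clay = 3.5.
Shadow price of clay = 3.5.

3.5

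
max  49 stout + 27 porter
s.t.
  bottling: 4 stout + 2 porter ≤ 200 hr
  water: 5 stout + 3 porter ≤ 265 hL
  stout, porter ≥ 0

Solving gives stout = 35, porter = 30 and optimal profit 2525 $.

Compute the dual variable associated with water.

5

At the optimum: bottling uses 200 of 200 (binding); water uses 265 of 265 (binding).
From A_Bᵀ y = c: 4·y_bottling + 5·y_water = 49; 2·y_bottling + 3·y_water = 27.
→ y_bottling = 6 and y_water = 5.
Shadow price of water = 5.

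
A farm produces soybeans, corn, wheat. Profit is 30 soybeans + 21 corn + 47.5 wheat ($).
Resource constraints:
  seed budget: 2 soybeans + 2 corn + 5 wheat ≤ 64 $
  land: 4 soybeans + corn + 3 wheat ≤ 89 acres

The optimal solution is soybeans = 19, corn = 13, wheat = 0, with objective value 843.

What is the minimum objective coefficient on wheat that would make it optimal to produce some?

Check each constraint at x*: seed budget 64/64 (tight); land 89/89 (tight).
Dual feasibility on the basic columns requires 2·y_seed budget + 4·y_land = 30, 2·y_seed budget + 1·y_land = 21.
Solving: y_seed budget = 9, y_land = 3.
wheat enters the basis when its profit ≥ yᵀa₃ = 9·5 + 3·3 = 54.

54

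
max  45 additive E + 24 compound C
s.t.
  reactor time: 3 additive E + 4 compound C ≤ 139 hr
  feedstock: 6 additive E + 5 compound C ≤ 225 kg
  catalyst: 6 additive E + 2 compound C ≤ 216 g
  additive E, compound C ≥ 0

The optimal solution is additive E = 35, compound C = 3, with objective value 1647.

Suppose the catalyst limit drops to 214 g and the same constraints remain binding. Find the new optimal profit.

At the optimum: reactor time uses 117 of 139 (slack = 22); feedstock uses 225 of 225 (binding); catalyst uses 216 of 216 (binding).
Since reactor time is not tight, its dual is 0.
The binding rows give the dual system: 6·y_feedstock + 6·y_catalyst = 45 and 5·y_feedstock + 2·y_catalyst = 24.
→ y_feedstock = 3 and y_catalyst = 4.5.
Δz = y_catalyst·Δb = 4.5 × (-2) = -9, so new z* = 1647 − 9 = 1638.

1638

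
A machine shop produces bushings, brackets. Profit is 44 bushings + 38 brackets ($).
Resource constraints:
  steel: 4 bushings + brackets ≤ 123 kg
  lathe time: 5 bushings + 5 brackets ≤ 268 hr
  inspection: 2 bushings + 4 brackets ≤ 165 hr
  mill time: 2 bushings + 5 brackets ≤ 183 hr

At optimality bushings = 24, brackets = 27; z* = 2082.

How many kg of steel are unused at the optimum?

0

steel used = 4·24 + 1·27 = 123; slack = 123 − 123 = 0.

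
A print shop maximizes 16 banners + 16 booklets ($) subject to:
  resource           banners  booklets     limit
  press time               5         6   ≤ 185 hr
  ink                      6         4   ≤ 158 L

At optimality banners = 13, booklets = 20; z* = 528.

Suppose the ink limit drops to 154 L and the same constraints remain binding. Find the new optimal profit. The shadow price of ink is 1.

524

Δb = -4, so new z* = 528 + (1)·(-4) = 528 − 4 = 524.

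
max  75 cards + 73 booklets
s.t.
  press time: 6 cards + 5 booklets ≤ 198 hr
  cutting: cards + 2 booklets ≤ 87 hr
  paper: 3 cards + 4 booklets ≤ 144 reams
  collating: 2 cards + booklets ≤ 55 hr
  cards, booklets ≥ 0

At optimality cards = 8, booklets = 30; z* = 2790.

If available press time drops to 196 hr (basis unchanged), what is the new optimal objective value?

At the optimum: press time uses 198 of 198 (binding); cutting uses 68 of 87 (slack = 19); paper uses 144 of 144 (binding); collating uses 46 of 55 (slack = 9).
By complementary slackness, y = 0 for the non-binding constraints.
From A_Bᵀ y = c: 6·y_press time + 3·y_paper = 75; 5·y_press time + 4·y_paper = 73.
→ y_press time = 9 and y_paper = 7.
Δz = y_press time·Δb = 9 × (-2) = -18, so new z* = 2790 − 18 = 2772.

2772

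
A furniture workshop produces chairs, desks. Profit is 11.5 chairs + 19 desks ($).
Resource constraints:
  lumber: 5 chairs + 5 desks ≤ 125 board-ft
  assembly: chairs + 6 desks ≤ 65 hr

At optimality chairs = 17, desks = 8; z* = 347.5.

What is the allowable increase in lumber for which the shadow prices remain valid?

Binding constraints: lumber, assembly. The basis is B = [[5,5],[1,6]] with det 25.
Per unit increase in lumber, x* moves by d = (0.24, -0.04).
The basis stays optimal until desks reaches 0; allowable increase = 200 board-ft.

200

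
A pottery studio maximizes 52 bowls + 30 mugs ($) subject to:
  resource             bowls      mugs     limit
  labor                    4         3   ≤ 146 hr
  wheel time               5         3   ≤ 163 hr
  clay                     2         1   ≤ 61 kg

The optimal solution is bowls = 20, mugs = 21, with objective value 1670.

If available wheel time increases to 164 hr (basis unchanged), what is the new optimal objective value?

1678

Binding: wheel time and clay. Non-binding: labor (3 unused).
Slack constraints have shadow price 0 (complementary slackness).
From A_Bᵀ y = c: 5·y_wheel time + 2·y_clay = 52; 3·y_wheel time + 1·y_clay = 30.
Solving: y_wheel time = 8, y_clay = 6.
Δz = y_wheel time·Δb = 8 × (1) = 8, so new z* = 1670 + 8 = 1678.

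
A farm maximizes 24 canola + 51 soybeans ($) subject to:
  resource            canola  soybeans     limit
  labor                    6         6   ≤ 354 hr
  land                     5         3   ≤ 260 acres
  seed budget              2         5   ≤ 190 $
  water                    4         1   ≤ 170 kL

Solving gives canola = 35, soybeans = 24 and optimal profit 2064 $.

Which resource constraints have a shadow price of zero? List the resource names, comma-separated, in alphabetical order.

land, water

labor: 354/354 (binding)
land: 247/260 (slack 13)
seed budget: 190/190 (binding)
water: 164/170 (slack 6)
By complementary slackness, a constraint with positive slack has shadow price 0 → land, water.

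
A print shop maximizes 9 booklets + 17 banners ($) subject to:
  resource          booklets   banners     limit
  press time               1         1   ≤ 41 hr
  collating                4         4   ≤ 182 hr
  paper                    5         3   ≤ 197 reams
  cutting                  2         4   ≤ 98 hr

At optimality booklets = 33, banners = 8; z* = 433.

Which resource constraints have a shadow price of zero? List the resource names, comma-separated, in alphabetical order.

press time: 41/41 (binding)
collating: 164/182 (slack 18)
paper: 189/197 (slack 8)
cutting: 98/98 (binding)
By complementary slackness, a constraint with positive slack has shadow price 0 → collating, paper.

collating, paper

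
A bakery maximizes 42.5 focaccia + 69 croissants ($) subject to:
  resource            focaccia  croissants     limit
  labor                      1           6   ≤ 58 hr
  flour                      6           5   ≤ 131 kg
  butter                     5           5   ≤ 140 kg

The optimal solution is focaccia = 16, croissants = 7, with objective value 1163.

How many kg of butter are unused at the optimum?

butter used = 5·16 + 5·7 = 115; slack = 140 − 115 = 25.

25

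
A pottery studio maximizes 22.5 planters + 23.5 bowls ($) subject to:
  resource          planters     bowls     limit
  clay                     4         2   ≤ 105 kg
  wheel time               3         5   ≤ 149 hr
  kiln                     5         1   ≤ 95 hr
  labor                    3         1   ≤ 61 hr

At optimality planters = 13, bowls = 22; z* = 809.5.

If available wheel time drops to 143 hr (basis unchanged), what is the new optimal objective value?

Binding: wheel time and labor. Non-binding: clay (9 unused), kiln (8 unused).
By complementary slackness, y = 0 for the non-binding constraints.
From A_Bᵀ y = c: 3·y_wheel time + 3·y_labor = 22.5; 5·y_wheel time + 1·y_labor = 23.5.
Solving: y_wheel time = 4, y_labor = 3.5.
Δz = y_wheel time·Δb = 4 × (-6) = -24, so new z* = 809.5 − 24 = 785.5.

785.5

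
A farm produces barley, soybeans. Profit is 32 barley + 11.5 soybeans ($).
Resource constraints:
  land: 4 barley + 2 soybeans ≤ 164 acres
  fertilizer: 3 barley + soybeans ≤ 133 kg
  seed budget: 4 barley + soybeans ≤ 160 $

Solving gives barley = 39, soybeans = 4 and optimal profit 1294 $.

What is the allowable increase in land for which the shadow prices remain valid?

48

Binding constraints: land, seed budget. The basis is B = [[4,2],[4,1]] with det -4.
Per unit increase in land, x* moves by d = (-0.25, 1).
The basis stays optimal until fertilizer becomes binding; allowable increase = 48 acres.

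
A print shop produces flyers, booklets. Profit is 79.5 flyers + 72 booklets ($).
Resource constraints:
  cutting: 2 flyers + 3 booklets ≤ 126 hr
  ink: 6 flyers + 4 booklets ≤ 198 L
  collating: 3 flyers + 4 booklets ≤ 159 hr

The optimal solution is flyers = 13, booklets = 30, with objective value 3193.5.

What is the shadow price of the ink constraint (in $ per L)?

8.5

At the optimum: cutting uses 116 of 126 (slack = 10); ink uses 198 of 198 (binding); collating uses 159 of 159 (binding).
Since cutting is not tight, its dual is 0.
From A_Bᵀ y = c: 6·y_ink + 3·y_collating = 79.5; 4·y_ink + 4·y_collating = 72.
Solving: y_ink = 8.5, y_collating = 9.5.
Shadow price of ink = 8.5.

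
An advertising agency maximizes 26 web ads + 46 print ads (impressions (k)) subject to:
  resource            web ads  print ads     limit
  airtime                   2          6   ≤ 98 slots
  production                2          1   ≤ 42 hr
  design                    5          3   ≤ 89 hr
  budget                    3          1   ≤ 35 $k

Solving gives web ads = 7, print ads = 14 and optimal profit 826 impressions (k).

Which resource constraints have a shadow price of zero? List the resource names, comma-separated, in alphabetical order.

airtime: 98/98 (binding)
production: 28/42 (slack 14)
design: 77/89 (slack 12)
budget: 35/35 (binding)
By complementary slackness, a constraint with positive slack has shadow price 0 → design, production.

design, production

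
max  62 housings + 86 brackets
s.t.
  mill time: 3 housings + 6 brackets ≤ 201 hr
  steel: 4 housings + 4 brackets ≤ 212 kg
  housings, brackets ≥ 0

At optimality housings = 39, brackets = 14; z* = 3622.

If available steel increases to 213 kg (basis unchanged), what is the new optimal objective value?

Check each constraint at x*: mill time 201/201 (tight); steel 212/212 (tight).
From A_Bᵀ y = c: 3·y_mill time + 4·y_steel = 62; 6·y_mill time + 4·y_steel = 86.
→ y_mill time = 8 and y_steel = 9.5.
Δz = y_steel·Δb = 9.5 × (1) = 9.5, so new z* = 3622 + 9.5 = 3631.5.

3631.5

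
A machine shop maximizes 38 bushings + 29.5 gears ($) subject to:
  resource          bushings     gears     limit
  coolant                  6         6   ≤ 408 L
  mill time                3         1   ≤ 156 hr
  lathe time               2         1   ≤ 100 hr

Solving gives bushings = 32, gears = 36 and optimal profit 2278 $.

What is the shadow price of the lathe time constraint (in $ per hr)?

8.5

Binding: coolant and lathe time. Non-binding: mill time (24 unused).
Slack constraints have shadow price 0 (complementary slackness).
From A_Bᵀ y = c: 6·y_coolant + 2·y_lathe time = 38; 6·y_coolant + 1·y_lathe time = 29.5.
→ y_coolant = 3.5 and y_lathe time = 8.5.
Shadow price of lathe time = 8.5.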